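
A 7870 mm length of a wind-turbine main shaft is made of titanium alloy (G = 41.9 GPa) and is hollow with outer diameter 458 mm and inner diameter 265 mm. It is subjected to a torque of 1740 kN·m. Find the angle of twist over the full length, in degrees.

J = π(d_o⁴ − d_i⁴)/32 = π(0.458⁴ − 0.265⁴)/32 = 3.836×10^-3 m⁴.
θ = T·L/(G·J) = 1.740e6 × 7.87 / (41.9×10⁹ × 3.836×10^-3) = 0.08521 rad.

4.88°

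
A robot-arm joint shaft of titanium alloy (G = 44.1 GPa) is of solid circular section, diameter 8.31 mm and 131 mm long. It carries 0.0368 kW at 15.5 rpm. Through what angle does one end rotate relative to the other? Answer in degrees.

8.24°

ω = 2π·15.5/60 = 1.623 rad/s, so T = P/ω = 0.0368×10³ / 1.623 = 22.67 N·m.
J = πd⁴/32 = π(0.00831)⁴/32 = 4.682×10^-10 m⁴.
θ = T·L/(G·J) = 22.67 × 0.131 / (44.1×10⁹ × 4.682×10^-10) = 0.1439 rad.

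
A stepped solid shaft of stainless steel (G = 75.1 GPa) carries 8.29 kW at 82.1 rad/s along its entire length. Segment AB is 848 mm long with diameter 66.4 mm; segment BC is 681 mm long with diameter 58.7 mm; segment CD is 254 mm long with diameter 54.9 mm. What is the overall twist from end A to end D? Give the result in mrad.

ω = 82.1 rad/s, so T = P/ω = 8.29×10³ / 82.10 = 101.0 N·m.
J_AB = π(0.0664)⁴/32 = 1.91×10^-6 m⁴; J_BC = π(0.0587)⁴/32 = 1.17×10^-6 m⁴; J_CD = π(0.0549)⁴/32 = 8.92×10^-7 m⁴.
θ = (T/G)·Σ L_i/J_i = (101.0/75.1×10⁹)·(0.848/1.91×10^-6 + 0.681/1.17×10^-6 + 0.254/8.92×10^-7) = 1.766×10^-3 rad.

1.77 mrad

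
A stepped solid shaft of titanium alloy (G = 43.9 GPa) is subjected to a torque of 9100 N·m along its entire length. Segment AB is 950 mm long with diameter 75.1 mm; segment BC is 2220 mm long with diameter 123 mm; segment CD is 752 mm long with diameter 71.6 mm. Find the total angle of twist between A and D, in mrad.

J_AB = π(0.0751)⁴/32 = 3.12×10^-6 m⁴; J_BC = π(0.123)⁴/32 = 2.25×10^-5 m⁴; J_CD = π(0.0716)⁴/32 = 2.58×10^-6 m⁴.
θ = (T/G)·Σ L_i/J_i = (9100/43.9×10⁹)·(0.950/3.12×10^-6 + 2.22/2.25×10^-5 + 0.752/2.58×10^-6) = 0.1440 rad.

144 mrad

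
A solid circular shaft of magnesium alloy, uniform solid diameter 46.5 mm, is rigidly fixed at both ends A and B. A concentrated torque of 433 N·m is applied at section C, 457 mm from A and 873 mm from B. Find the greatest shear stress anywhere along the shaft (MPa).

14.4 MPa

With uniform GJ and both ends fixed, compatibility θ_AC = θ_CB gives T_A·a = T_B·b, together with T_A + T_B = T₀.
T_A = T₀·b/(a+b) = 433.0·873/1330 = 284.2 N·m; T_B = 148.8 N·m.
τ in each portion: τ_AC = 1.44×10^7 Pa, τ_CB = 7.54×10^6 Pa; maximum is in AC.
τ_max = T_AC·r/J = 284.2·0.0232/4.59×10^-7 = 1.440×10^7 Pa.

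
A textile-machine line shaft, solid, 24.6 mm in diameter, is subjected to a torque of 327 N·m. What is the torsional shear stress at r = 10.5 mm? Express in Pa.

9.55e7 Pa

J = πd⁴/32 = π(0.0246)⁴/32 = 3.595×10^-8 m⁴.
Shear stress varies linearly with radius: τ = T·r/J = 327.0 × 0.0105 / 3.595×10^-8 = 9.550×10^7 Pa.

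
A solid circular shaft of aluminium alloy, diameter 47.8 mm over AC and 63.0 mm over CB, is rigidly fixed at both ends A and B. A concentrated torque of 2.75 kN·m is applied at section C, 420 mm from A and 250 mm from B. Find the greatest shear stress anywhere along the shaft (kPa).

Compatibility: T_A·a/J_AC = T_B·b/J_CB with T_A + T_B = T₀.
J_AC = 5.13×10^-7 m⁴, J_CB = 1.55×10^-6 m⁴, so T_A = T₀·(J_AC/a)/((J_AC/a)+(J_CB/b)) = 453.1 N·m, T_B = 2297 N·m.
τ in each portion: τ_AC = 2.11×10^7 Pa, τ_CB = 4.68×10^7 Pa; maximum is in CB.
τ_max = T_CB·r/J = 2297·0.0315/1.55×10^-6 = 4.678×10^7 Pa.

46800 kPa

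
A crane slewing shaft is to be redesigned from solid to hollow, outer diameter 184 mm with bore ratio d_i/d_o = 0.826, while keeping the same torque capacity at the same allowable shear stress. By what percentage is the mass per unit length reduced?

51.8 %

Equal τ_max and T ⇒ the solid shaft needs d_s³ = d_o³(1−k⁴), so d_s = 184·(1−0.826⁴)^(1/3) = 149.3 mm.
Area ratio A_h/A_s = d_o²(1−k²)/d_s² = (1−k²)/(1−k⁴)^(2/3) = 0.4824.
Mass saving = 1 − 0.4824 = 51.8 %.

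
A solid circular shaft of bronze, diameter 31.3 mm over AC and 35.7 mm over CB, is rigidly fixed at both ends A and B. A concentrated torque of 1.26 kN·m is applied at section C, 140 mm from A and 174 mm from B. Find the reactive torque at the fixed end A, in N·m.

Compatibility: T_A·a/J_AC = T_B·b/J_CB with T_A + T_B = T₀.
J_AC = 9.42×10^-8 m⁴, J_CB = 1.59×10^-7 m⁴, so T_A = T₀·(J_AC/a)/((J_AC/a)+(J_CB/b)) = 533.5 N·m, T_B = 726.5 N·m.

534 N·m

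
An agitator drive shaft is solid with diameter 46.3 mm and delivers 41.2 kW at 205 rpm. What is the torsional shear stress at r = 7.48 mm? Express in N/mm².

31.8 N/mm²

ω = 2π·205/60 = 21.47 rad/s, so T = P/ω = 41.2×10³ / 21.47 = 1919 N·m.
J = πd⁴/32 = π(0.0463)⁴/32 = 4.512×10^-7 m⁴.
Shear stress varies linearly with radius: τ = T·r/J = 1919 × 0.00748 / 4.512×10^-7 = 3.182×10^7 Pa.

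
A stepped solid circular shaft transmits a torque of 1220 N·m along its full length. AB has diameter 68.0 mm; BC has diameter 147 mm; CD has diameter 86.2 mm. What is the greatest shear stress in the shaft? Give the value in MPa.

Under the same torque, τ_max = 16T/(πd³) is largest where d is smallest — segment AB (d = 68.0 mm).
τ_max = 16·1220/(π·(0.0680)³) = 1.976×10^7 Pa.

19.8 MPa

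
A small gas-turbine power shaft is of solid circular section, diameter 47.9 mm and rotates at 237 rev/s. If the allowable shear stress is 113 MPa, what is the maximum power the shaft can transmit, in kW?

J = πd⁴/32 = π(0.0479)⁴/32 = 5.168×10^-7 m⁴.
T_max = τ_allow·J/r = 1.13×10^8 × 5.168×10^-7 / 0.0239 = 2438 N·m.
ω = 2π·237 = 1489 rad/s, so P_max = T_max·ω = 3.631×10^6 W.

3630 kW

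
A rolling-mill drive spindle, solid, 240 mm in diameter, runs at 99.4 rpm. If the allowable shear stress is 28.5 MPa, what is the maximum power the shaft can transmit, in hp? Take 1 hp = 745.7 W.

1080 hp

J = πd⁴/32 = π(0.240)⁴/32 = 3.257×10^-4 m⁴.
T_max = τ_allow·J/r = 2.85×10^7 × 3.257×10^-4 / 0.120 = 77360 N·m.
ω = 2π·99.4/60 = 10.41 rad/s, so P_max = T_max·ω = 8.052×10^5 W.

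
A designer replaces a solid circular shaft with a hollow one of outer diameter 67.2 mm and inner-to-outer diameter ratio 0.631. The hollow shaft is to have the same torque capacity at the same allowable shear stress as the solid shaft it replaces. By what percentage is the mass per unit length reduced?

32.5 %

Equal τ_max and T ⇒ the solid shaft needs d_s³ = d_o³(1−k⁴), so d_s = 67.2·(1−0.631⁴)^(1/3) = 63.44 mm.
Area ratio A_h/A_s = d_o²(1−k²)/d_s² = (1−k²)/(1−k⁴)^(2/3) = 0.6752.
Mass saving = 1 − 0.6752 = 32.5 %.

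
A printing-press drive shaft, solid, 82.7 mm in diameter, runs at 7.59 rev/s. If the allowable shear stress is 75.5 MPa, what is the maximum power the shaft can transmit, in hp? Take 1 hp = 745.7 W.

J = πd⁴/32 = π(0.0827)⁴/32 = 4.592×10^-6 m⁴.
T_max = τ_allow·J/r = 7.55×10^7 × 4.592×10^-6 / 0.0414 = 8385 N·m.
ω = 2π·7.59 = 47.69 rad/s, so P_max = T_max·ω = 3.999×10^5 W.

536 hp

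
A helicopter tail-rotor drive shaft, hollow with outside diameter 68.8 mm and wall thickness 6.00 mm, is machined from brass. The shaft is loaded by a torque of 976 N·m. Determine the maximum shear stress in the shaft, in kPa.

J = π(d_o⁴ − d_i⁴)/32 = π(0.0688⁴ − 0.0568⁴)/32 = 1.178×10^-6 m⁴.
τ_max = T·r/J = 976.0 × 0.0344 / 1.178×10^-6 = 2.851×10^7 Pa.

28500 kPa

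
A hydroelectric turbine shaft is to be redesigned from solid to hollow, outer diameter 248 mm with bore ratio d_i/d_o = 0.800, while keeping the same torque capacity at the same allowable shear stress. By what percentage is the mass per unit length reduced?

Equal τ_max and T ⇒ the solid shaft needs d_s³ = d_o³(1−k⁴), so d_s = 248·(1−0.800⁴)^(1/3) = 208.0 mm.
Area ratio A_h/A_s = d_o²(1−k²)/d_s² = (1−k²)/(1−k⁴)^(2/3) = 0.5115.
Mass saving = 1 − 0.5115 = 48.8 %.

48.8 %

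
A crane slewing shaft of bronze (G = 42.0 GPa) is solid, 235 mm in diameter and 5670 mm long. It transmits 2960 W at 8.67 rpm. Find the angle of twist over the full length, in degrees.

0.0842°

ω = 2π·8.67/60 = 0.9079 rad/s, so T = P/ω = 2960 / 0.9079 = 3260 N·m.
J = πd⁴/32 = π(0.235)⁴/32 = 2.994×10^-4 m⁴.
θ = T·L/(G·J) = 3260 × 5.67 / (42.0×10⁹ × 2.994×10^-4) = 1.470×10^-3 rad.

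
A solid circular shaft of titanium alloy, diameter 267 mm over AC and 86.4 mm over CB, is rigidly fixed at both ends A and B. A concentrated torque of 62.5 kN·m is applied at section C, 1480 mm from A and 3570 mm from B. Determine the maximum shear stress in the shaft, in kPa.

Compatibility: T_A·a/J_AC = T_B·b/J_CB with T_A + T_B = T₀.
J_AC = 4.99×10^-4 m⁴, J_CB = 5.47×10^-6 m⁴, so T_A = T₀·(J_AC/a)/((J_AC/a)+(J_CB/b)) = 62220 N·m, T_B = 282.8 N·m.
τ in each portion: τ_AC = 1.66×10^7 Pa, τ_CB = 2.23×10^6 Pa; maximum is in AC.
τ_max = T_AC·r/J = 62220·0.134/4.99×10^-4 = 1.665×10^7 Pa.

16600 kPa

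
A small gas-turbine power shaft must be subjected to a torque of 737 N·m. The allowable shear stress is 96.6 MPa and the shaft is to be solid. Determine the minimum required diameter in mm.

33.9 mm

For a solid shaft τ_max = 16T/(πd³), so d = (16T/(π τ_allow))^(1/3) = (16·737.0/(π·9.66×10^7))^(1/3) = 0.03387 m.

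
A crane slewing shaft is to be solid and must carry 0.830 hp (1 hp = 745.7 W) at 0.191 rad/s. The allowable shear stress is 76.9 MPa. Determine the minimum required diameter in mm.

ω = 0.191 rad/s, so T = P/ω = 0.830×745.7 / 0.1910 = 3240 N·m.
For a solid shaft τ_max = 16T/(πd³), so d = (16T/(π τ_allow))^(1/3) = (16·3240/(π·7.69×10^7))^(1/3) = 0.05987 m.

59.9 mm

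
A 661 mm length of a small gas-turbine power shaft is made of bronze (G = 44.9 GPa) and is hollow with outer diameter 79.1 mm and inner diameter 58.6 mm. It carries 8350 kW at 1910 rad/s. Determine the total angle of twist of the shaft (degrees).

1.37°

ω = 1910 rad/s, so T = P/ω = 8350×10³ / 1910 = 4372 N·m.
J = π(d_o⁴ − d_i⁴)/32 = π(0.0791⁴ − 0.0586⁴)/32 = 2.686×10^-6 m⁴.
θ = T·L/(G·J) = 4372 × 0.661 / (44.9×10⁹ × 2.686×10^-6) = 0.02396 rad.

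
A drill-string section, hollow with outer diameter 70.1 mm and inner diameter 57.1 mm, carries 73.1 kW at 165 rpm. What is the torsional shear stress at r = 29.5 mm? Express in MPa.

94.0 MPa

ω = 2π·165/60 = 17.28 rad/s, so T = P/ω = 73.1×10³ / 17.28 = 4231 N·m.
J = π(d_o⁴ − d_i⁴)/32 = π(0.0701⁴ − 0.0571⁴)/32 = 1.327×10^-6 m⁴.
Shear stress varies linearly with radius: τ = T·r/J = 4231 × 0.0295 / 1.327×10^-6 = 9.405×10^7 Pa.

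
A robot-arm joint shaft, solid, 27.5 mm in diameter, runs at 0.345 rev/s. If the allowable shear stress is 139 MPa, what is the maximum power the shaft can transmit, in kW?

1.23 kW

J = πd⁴/32 = π(0.0275)⁴/32 = 5.615×10^-8 m⁴.
T_max = τ_allow·J/r = 1.39×10^8 × 5.615×10^-8 / 0.0138 = 567.6 N·m.
ω = 2π·0.345 = 2.168 rad/s, so P_max = T_max·ω = 1230 W.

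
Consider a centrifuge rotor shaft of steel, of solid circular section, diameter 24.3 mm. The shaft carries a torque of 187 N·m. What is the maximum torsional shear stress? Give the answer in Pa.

J = πd⁴/32 = π(0.0243)⁴/32 = 3.423×10^-8 m⁴.
τ_max = T·r/J = 187.0 × 0.0122 / 3.423×10^-8 = 6.637×10^7 Pa.

6.64e7 Pa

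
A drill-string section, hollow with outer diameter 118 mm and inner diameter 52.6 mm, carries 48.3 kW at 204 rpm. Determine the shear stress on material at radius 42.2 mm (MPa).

ω = 2π·204/60 = 21.36 rad/s, so T = P/ω = 48.3×10³ / 21.36 = 2261 N·m.
J = π(d_o⁴ − d_i⁴)/32 = π(0.118⁴ − 0.0526⁴)/32 = 1.828×10^-5 m⁴.
Shear stress varies linearly with radius: τ = T·r/J = 2261 × 0.0422 / 1.828×10^-5 = 5.219×10^6 Pa.

5.22 MPa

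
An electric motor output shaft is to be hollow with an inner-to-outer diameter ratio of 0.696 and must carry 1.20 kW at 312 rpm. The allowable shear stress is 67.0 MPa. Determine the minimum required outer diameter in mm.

ω = 2π·312/60 = 32.67 rad/s, so T = P/ω = 1.20×10³ / 32.67 = 36.73 N·m.
For a hollow shaft with d_i/d_o = 0.696: τ_max = 16T/(π d_o³ (1−k⁴)), so d_o = [16T/(π τ_allow (1−k⁴))]^(1/3) = [16·36.73/(π·6.70×10^7·0.7653)]^(1/3) = 0.01539 m.

15.4 mm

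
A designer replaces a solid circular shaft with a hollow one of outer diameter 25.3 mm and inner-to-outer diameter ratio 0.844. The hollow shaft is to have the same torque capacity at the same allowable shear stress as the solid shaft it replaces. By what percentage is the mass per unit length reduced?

53.9 %

Equal τ_max and T ⇒ the solid shaft needs d_s³ = d_o³(1−k⁴), so d_s = 25.3·(1−0.844⁴)^(1/3) = 19.98 mm.
Area ratio A_h/A_s = d_o²(1−k²)/d_s² = (1−k²)/(1−k⁴)^(2/3) = 0.4612.
Mass saving = 1 − 0.4612 = 53.9 %.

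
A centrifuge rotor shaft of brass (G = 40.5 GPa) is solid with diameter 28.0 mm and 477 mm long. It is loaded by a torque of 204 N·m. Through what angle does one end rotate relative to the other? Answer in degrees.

J = πd⁴/32 = π(0.0280)⁴/32 = 6.034×10^-8 m⁴.
θ = T·L/(G·J) = 204.0 × 0.477 / (40.5×10⁹ × 6.034×10^-8) = 0.03982 rad.

2.28°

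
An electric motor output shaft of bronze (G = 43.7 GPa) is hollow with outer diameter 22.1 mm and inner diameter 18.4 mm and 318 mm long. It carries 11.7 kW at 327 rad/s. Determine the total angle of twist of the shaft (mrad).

21.4 mrad

ω = 327 rad/s, so T = P/ω = 11.7×10³ / 327.0 = 35.78 N·m.
J = π(d_o⁴ − d_i⁴)/32 = π(0.0221⁴ − 0.0184⁴)/32 = 1.217×10^-8 m⁴.
θ = T·L/(G·J) = 35.78 × 0.318 / (43.7×10⁹ × 1.217×10^-8) = 0.02140 rad.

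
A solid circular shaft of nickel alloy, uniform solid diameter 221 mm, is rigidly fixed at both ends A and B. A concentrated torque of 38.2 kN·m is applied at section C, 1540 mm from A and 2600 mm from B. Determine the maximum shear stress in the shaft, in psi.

1640 psi

With uniform GJ and both ends fixed, compatibility θ_AC = θ_CB gives T_A·a = T_B·b, together with T_A + T_B = T₀.
T_A = T₀·b/(a+b) = 38200·2600/4140 = 23990 N·m; T_B = 14210 N·m.
τ in each portion: τ_AC = 1.13×10^7 Pa, τ_CB = 6.70×10^6 Pa; maximum is in AC.
τ_max = T_AC·r/J = 23990·0.111/2.34×10^-4 = 1.132×10^7 Pa.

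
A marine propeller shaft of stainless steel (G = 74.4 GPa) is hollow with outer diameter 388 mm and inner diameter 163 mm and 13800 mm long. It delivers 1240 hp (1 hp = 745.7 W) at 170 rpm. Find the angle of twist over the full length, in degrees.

0.256°

ω = 2π·170/60 = 17.80 rad/s, so T = P/ω = 1240×745.7 / 17.80 = 51940 N·m.
J = π(d_o⁴ − d_i⁴)/32 = π(0.388⁴ − 0.163⁴)/32 = 2.156×10^-3 m⁴.
θ = T·L/(G·J) = 51940 × 13.8 / (74.4×10⁹ × 2.156×10^-3) = 4.469×10^-3 rad.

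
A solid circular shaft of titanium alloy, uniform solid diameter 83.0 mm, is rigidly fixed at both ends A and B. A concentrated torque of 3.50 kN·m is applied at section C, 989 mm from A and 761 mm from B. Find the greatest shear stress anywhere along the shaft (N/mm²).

17.6 N/mm²

With uniform GJ and both ends fixed, compatibility θ_AC = θ_CB gives T_A·a = T_B·b, together with T_A + T_B = T₀.
T_A = T₀·b/(a+b) = 3500·761/1750 = 1522 N·m; T_B = 1978 N·m.
τ in each portion: τ_AC = 1.36×10^7 Pa, τ_CB = 1.76×10^7 Pa; maximum is in CB.
τ_max = T_CB·r/J = 1978·0.0415/4.66×10^-6 = 1.762×10^7 Pa.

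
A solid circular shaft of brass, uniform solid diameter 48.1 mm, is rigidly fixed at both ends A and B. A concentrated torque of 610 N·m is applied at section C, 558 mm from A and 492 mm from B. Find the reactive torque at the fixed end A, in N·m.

With uniform GJ and both ends fixed, compatibility θ_AC = θ_CB gives T_A·a = T_B·b, together with T_A + T_B = T₀.
T_A = T₀·b/(a+b) = 610.0·492/1050 = 285.8 N·m; T_B = 324.2 N·m.

286 N·m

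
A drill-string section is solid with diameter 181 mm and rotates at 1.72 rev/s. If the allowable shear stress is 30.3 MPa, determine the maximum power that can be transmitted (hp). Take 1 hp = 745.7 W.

511 hp

J = πd⁴/32 = π(0.181)⁴/32 = 1.054×10^-4 m⁴.
T_max = τ_allow·J/r = 3.03×10^7 × 1.054×10^-4 / 0.0905 = 35280 N·m.
ω = 2π·1.72 = 10.81 rad/s, so P_max = T_max·ω = 3.813×10^5 W.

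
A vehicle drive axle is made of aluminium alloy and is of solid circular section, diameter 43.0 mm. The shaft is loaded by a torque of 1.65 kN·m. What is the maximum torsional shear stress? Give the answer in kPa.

106000 kPa

J = πd⁴/32 = π(0.0430)⁴/32 = 3.356×10^-7 m⁴.
τ_max = T·r/J = 1650 × 0.0215 / 3.356×10^-7 = 1.057×10^8 Pa.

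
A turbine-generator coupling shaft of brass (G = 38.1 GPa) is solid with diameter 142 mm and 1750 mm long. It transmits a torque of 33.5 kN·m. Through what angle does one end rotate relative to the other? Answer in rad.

J = πd⁴/32 = π(0.142)⁴/32 = 3.992×10^-5 m⁴.
θ = T·L/(G·J) = 33500 × 1.75 / (38.1×10⁹ × 3.992×10^-5) = 0.03855 rad.

0.0385 rad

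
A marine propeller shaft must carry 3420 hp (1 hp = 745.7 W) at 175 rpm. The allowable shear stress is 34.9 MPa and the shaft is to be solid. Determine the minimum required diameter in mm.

273 mm

ω = 2π·175/60 = 18.33 rad/s, so T = P/ω = 3420×745.7 / 18.33 = 139200 N·m.
For a solid shaft τ_max = 16T/(πd³), so d = (16T/(π τ_allow))^(1/3) = (16·139200/(π·3.49×10^7))^(1/3) = 0.2728 m.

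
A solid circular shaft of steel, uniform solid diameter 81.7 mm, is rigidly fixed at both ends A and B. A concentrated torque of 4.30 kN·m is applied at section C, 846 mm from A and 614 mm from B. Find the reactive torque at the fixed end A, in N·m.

With uniform GJ and both ends fixed, compatibility θ_AC = θ_CB gives T_A·a = T_B·b, together with T_A + T_B = T₀.
T_A = T₀·b/(a+b) = 4300·614/1460 = 1808 N·m; T_B = 2492 N·m.

1810 N·m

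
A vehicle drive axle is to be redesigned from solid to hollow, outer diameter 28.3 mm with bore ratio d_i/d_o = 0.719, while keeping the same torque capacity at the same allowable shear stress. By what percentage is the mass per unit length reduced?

40.6 %

Equal τ_max and T ⇒ the solid shaft needs d_s³ = d_o³(1−k⁴), so d_s = 28.3·(1−0.719⁴)^(1/3) = 25.51 mm.
Area ratio A_h/A_s = d_o²(1−k²)/d_s² = (1−k²)/(1−k⁴)^(2/3) = 0.5943.
Mass saving = 1 − 0.5943 = 40.6 %.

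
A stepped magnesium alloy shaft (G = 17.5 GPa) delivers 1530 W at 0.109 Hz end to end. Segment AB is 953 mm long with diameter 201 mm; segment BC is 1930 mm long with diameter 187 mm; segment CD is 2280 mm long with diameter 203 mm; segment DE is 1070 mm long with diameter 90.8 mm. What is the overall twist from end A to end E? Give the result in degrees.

ω = 2π·0.109 = 0.6849 rad/s, so T = P/ω = 1530 / 0.6849 = 2234 N·m.
J_AB = π(0.201)⁴/32 = 1.60×10^-4 m⁴; J_BC = π(0.187)⁴/32 = 1.20×10^-4 m⁴; J_CD = π(0.203)⁴/32 = 1.67×10^-4 m⁴; J_DE = π(0.0908)⁴/32 = 6.67×10^-6 m⁴.
θ = (T/G)·Σ L_i/J_i = (2234/17.5×10⁹)·(0.953/1.60×10^-4 + 1.93/1.20×10^-4 + 2.28/1.67×10^-4 + 1.07/6.67×10^-6) = 0.02503 rad.

1.43°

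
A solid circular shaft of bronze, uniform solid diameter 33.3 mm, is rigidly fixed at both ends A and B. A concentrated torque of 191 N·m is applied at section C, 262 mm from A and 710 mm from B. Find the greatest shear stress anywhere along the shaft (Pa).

With uniform GJ and both ends fixed, compatibility θ_AC = θ_CB gives T_A·a = T_B·b, together with T_A + T_B = T₀.
T_A = T₀·b/(a+b) = 191.0·710/972.0 = 139.5 N·m; T_B = 51.48 N·m.
τ in each portion: τ_AC = 1.92×10^7 Pa, τ_CB = 7.10×10^6 Pa; maximum is in AC.
τ_max = T_AC·r/J = 139.5·0.0166/1.21×10^-7 = 1.924×10^7 Pa.

1.92e7 Pa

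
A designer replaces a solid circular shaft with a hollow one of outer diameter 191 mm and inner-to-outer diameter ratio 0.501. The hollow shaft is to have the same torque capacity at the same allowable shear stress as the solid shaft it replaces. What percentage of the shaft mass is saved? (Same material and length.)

Equal τ_max and T ⇒ the solid shaft needs d_s³ = d_o³(1−k⁴), so d_s = 191·(1−0.501⁴)^(1/3) = 186.9 mm.
Area ratio A_h/A_s = d_o²(1−k²)/d_s² = (1−k²)/(1−k⁴)^(2/3) = 0.7822.
Mass saving = 1 − 0.7822 = 21.8 %.

21.8 %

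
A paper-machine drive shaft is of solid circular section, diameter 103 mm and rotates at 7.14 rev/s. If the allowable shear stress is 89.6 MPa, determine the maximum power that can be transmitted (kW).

J = πd⁴/32 = π(0.103)⁴/32 = 1.105×10^-5 m⁴.
T_max = τ_allow·J/r = 8.96×10^7 × 1.105×10^-5 / 0.0515 = 19220 N·m.
ω = 2π·7.14 = 44.86 rad/s, so P_max = T_max·ω = 8.624×10^5 W.

862 kW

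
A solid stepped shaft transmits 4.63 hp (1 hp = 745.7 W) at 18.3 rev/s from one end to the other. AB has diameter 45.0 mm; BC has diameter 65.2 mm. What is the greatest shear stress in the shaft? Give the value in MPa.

ω = 2π·18.3 = 115.0 rad/s, so T = P/ω = 4.63×745.7 / 115.0 = 30.03 N·m.
Under the same torque, τ_max = 16T/(πd³) is largest where d is smallest — segment AB (d = 45.0 mm).
τ_max = 16·30.03/(π·(0.0450)³) = 1.678×10^6 Pa.

1.68 MPa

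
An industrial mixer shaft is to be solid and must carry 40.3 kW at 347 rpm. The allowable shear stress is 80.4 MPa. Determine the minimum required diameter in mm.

41.3 mm

ω = 2π·347/60 = 36.34 rad/s, so T = P/ω = 40.3×10³ / 36.34 = 1109 N·m.
For a solid shaft τ_max = 16T/(πd³), so d = (16T/(π τ_allow))^(1/3) = (16·1109/(π·8.04×10^7))^(1/3) = 0.04126 m.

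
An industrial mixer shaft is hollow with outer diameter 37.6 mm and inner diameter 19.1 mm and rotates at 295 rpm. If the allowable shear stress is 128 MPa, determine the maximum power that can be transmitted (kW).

J = π(d_o⁴ − d_i⁴)/32 = π(0.0376⁴ − 0.0191⁴)/32 = 1.832×10^-7 m⁴.
T_max = τ_allow·J/r = 1.28×10^8 × 1.832×10^-7 / 0.0188 = 1247 N·m.
ω = 2π·295/60 = 30.89 rad/s, so P_max = T_max·ω = 3.852×10^4 W.

38.5 kW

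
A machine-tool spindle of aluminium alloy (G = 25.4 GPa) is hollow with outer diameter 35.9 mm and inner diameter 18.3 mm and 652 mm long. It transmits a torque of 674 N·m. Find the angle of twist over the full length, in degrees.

6.52°

J = π(d_o⁴ − d_i⁴)/32 = π(0.0359⁴ − 0.0183⁴)/32 = 1.521×10^-7 m⁴.
θ = T·L/(G·J) = 674.0 × 0.652 / (25.4×10⁹ × 1.521×10^-7) = 0.1138 rad.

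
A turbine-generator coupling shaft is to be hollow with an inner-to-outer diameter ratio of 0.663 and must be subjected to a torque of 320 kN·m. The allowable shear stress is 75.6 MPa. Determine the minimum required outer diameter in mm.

299 mm

For a hollow shaft with d_i/d_o = 0.663: τ_max = 16T/(π d_o³ (1−k⁴)), so d_o = [16T/(π τ_allow (1−k⁴))]^(1/3) = [16·320000/(π·7.56×10^7·0.8068)]^(1/3) = 0.2990 m.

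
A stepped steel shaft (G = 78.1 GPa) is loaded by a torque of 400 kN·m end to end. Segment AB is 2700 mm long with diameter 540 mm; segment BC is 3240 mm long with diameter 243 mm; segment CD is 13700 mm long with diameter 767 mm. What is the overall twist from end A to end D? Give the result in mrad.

52.2 mrad

J_AB = π(0.540)⁴/32 = 8.35×10^-3 m⁴; J_BC = π(0.243)⁴/32 = 3.42×10^-4 m⁴; J_CD = π(0.767)⁴/32 = 0.0340 m⁴.
θ = (T/G)·Σ L_i/J_i = (400000/78.1×10⁹)·(2.70/8.35×10^-3 + 3.24/3.42×10^-4 + 13.7/0.0340) = 0.05220 rad.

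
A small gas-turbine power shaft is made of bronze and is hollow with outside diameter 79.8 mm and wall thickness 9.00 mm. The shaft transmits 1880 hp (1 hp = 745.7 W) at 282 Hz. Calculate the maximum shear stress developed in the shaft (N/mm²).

12.4 N/mm²

ω = 2π·282 = 1772 rad/s, so T = P/ω = 1880×745.7 / 1772 = 791.2 N·m.
J = π(d_o⁴ − d_i⁴)/32 = π(0.0798⁴ − 0.0618⁴)/32 = 2.549×10^-6 m⁴.
τ_max = T·r/J = 791.2 × 0.0399 / 2.549×10^-6 = 1.238×10^7 Pa.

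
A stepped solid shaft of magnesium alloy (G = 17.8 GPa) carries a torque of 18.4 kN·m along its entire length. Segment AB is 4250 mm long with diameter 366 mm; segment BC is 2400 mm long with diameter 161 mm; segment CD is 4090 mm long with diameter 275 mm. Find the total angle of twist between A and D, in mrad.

J_AB = π(0.366)⁴/32 = 1.76×10^-3 m⁴; J_BC = π(0.161)⁴/32 = 6.60×10^-5 m⁴; J_CD = π(0.275)⁴/32 = 5.61×10^-4 m⁴.
θ = (T/G)·Σ L_i/J_i = (18400/17.8×10⁹)·(4.25/1.76×10^-3 + 2.40/6.60×10^-5 + 4.09/5.61×10^-4) = 0.04763 rad.

47.6 mrad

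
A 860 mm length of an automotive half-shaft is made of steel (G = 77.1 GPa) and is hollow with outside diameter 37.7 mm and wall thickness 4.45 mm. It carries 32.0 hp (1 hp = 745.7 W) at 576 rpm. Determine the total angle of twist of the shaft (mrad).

ω = 2π·576/60 = 60.32 rad/s, so T = P/ω = 32.0×745.7 / 60.32 = 395.6 N·m.
J = π(d_o⁴ − d_i⁴)/32 = π(0.0377⁴ − 0.0288⁴)/32 = 1.308×10^-7 m⁴.
θ = T·L/(G·J) = 395.6 × 0.860 / (77.1×10⁹ × 1.308×10^-7) = 0.03374 rad.

33.7 mrad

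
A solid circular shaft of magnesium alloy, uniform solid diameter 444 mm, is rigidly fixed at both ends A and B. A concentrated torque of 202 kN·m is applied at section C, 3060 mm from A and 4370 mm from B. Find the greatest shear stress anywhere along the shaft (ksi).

With uniform GJ and both ends fixed, compatibility θ_AC = θ_CB gives T_A·a = T_B·b, together with T_A + T_B = T₀.
T_A = T₀·b/(a+b) = 202000·4370/7430 = 118800 N·m; T_B = 83190 N·m.
τ in each portion: τ_AC = 6.91×10^6 Pa, τ_CB = 4.84×10^6 Pa; maximum is in AC.
τ_max = T_AC·r/J = 118800·0.222/3.82×10^-3 = 6.913×10^6 Pa.

1.00 ksi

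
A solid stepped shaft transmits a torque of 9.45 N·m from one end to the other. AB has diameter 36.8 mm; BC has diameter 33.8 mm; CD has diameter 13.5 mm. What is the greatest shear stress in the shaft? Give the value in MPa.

Under the same torque, τ_max = 16T/(πd³) is largest where d is smallest — segment CD (d = 13.5 mm).
τ_max = 16·9.450/(π·(0.0135)³) = 1.956×10^7 Pa.

19.6 MPa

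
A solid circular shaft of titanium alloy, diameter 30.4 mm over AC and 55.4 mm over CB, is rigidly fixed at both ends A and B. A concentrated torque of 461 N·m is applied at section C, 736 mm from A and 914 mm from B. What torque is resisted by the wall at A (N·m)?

Compatibility: T_A·a/J_AC = T_B·b/J_CB with T_A + T_B = T₀.
J_AC = 8.38×10^-8 m⁴, J_CB = 9.25×10^-7 m⁴, so T_A = T₀·(J_AC/a)/((J_AC/a)+(J_CB/b)) = 46.65 N·m, T_B = 414.3 N·m.

46.7 N·m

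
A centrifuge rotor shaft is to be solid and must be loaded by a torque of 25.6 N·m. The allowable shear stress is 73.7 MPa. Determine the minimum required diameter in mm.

For a solid shaft τ_max = 16T/(πd³), so d = (16T/(π τ_allow))^(1/3) = (16·25.60/(π·7.37×10^7))^(1/3) = 0.01209 m.

12.1 mm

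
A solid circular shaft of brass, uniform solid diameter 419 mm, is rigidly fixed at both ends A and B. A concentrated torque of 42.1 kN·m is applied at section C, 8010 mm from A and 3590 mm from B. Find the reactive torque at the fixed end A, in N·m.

With uniform GJ and both ends fixed, compatibility θ_AC = θ_CB gives T_A·a = T_B·b, together with T_A + T_B = T₀.
T_A = T₀·b/(a+b) = 42100·3590/11600 = 13030 N·m; T_B = 29070 N·m.

13000 N·m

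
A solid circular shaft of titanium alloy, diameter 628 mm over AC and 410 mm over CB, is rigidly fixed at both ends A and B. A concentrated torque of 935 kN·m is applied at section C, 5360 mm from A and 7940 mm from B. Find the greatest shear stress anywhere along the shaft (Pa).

Compatibility: T_A·a/J_AC = T_B·b/J_CB with T_A + T_B = T₀.
J_AC = 0.0153 m⁴, J_CB = 2.77×10^-3 m⁴, so T_A = T₀·(J_AC/a)/((J_AC/a)+(J_CB/b)) = 832900 N·m, T_B = 102100 N·m.
τ in each portion: τ_AC = 1.71×10^7 Pa, τ_CB = 7.55×10^6 Pa; maximum is in AC.
τ_max = T_AC·r/J = 832900·0.314/0.0153 = 1.713×10^7 Pa.

1.71e7 Pa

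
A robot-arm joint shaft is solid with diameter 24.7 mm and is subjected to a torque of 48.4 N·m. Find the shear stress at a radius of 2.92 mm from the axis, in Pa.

3.87e6 Pa

J = πd⁴/32 = π(0.0247)⁴/32 = 3.654×10^-8 m⁴.
Shear stress varies linearly with radius: τ = T·r/J = 48.40 × 0.00292 / 3.654×10^-8 = 3.868×10^6 Pa.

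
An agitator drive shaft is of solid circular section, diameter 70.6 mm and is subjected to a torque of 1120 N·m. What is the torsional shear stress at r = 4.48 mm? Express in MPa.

2.06 MPa

J = πd⁴/32 = π(0.0706)⁴/32 = 2.439×10^-6 m⁴.
Shear stress varies linearly with radius: τ = T·r/J = 1120 × 0.00448 / 2.439×10^-6 = 2.057×10^6 Pa.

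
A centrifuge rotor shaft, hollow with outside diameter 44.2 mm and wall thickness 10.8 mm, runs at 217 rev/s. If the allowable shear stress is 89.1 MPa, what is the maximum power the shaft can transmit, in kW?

J = π(d_o⁴ − d_i⁴)/32 = π(0.0442⁴ − 0.0226⁴)/32 = 3.491×10^-7 m⁴.
T_max = τ_allow·J/r = 8.91×10^7 × 3.491×10^-7 / 0.0221 = 1407 N·m.
ω = 2π·217 = 1363 rad/s, so P_max = T_max·ω = 1.919×10^6 W.

1920 kW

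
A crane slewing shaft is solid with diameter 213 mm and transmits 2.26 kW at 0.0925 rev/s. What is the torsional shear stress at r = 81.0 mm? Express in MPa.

ω = 2π·0.0925 = 0.5812 rad/s, so T = P/ω = 2.26×10³ / 0.5812 = 3889 N·m.
J = πd⁴/32 = π(0.213)⁴/32 = 2.021×10^-4 m⁴.
Shear stress varies linearly with radius: τ = T·r/J = 3889 × 0.0810 / 2.021×10^-4 = 1.559×10^6 Pa.

1.56 MPa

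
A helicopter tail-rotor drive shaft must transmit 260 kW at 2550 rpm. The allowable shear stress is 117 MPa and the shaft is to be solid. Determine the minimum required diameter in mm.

ω = 2π·2550/60 = 267.0 rad/s, so T = P/ω = 260×10³ / 267.0 = 973.7 N·m.
For a solid shaft τ_max = 16T/(πd³), so d = (16T/(π τ_allow))^(1/3) = (16·973.7/(π·1.17×10^8))^(1/3) = 0.03487 m.

34.9 mm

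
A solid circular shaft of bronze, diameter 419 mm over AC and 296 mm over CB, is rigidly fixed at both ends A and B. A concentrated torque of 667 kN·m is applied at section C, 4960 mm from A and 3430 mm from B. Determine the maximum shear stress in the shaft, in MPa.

Compatibility: T_A·a/J_AC = T_B·b/J_CB with T_A + T_B = T₀.
J_AC = 3.03×10^-3 m⁴, J_CB = 7.54×10^-4 m⁴, so T_A = T₀·(J_AC/a)/((J_AC/a)+(J_CB/b)) = 490400 N·m, T_B = 176600 N·m.
τ in each portion: τ_AC = 3.40×10^7 Pa, τ_CB = 3.47×10^7 Pa; maximum is in CB.
τ_max = T_CB·r/J = 176600·0.148/7.54×10^-4 = 3.468×10^7 Pa.

34.7 MPa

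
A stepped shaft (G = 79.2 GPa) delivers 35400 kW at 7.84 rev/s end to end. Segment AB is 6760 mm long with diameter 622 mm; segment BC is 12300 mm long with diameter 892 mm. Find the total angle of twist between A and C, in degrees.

0.342°

ω = 2π·7.84 = 49.26 rad/s, so T = P/ω = 35400×10³ / 49.26 = 718600 N·m.
J_AB = π(0.622)⁴/32 = 0.0147 m⁴; J_BC = π(0.892)⁴/32 = 0.0622 m⁴.
θ = (T/G)·Σ L_i/J_i = (718600/79.2×10⁹)·(6.76/0.0147 + 12.3/0.0622) = 5.970×10^-3 rad.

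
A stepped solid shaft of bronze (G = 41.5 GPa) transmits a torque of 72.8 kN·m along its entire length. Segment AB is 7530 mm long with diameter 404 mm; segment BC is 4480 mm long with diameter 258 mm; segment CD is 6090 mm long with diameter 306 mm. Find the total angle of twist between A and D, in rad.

J_AB = π(0.404)⁴/32 = 2.62×10^-3 m⁴; J_BC = π(0.258)⁴/32 = 4.35×10^-4 m⁴; J_CD = π(0.306)⁴/32 = 8.61×10^-4 m⁴.
θ = (T/G)·Σ L_i/J_i = (72800/41.5×10⁹)·(7.53/2.62×10^-3 + 4.48/4.35×10^-4 + 6.09/8.61×10^-4) = 0.03553 rad.

0.0355 rad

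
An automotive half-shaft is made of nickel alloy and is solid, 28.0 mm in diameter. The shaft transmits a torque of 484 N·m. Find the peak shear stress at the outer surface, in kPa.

112000 kPa

J = πd⁴/32 = π(0.0280)⁴/32 = 6.034×10^-8 m⁴.
τ_max = T·r/J = 484.0 × 0.0140 / 6.034×10^-8 = 1.123×10^8 Pa.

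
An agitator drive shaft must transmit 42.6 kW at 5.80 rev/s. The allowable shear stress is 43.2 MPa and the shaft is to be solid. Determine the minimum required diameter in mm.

ω = 2π·5.80 = 36.44 rad/s, so T = P/ω = 42.6×10³ / 36.44 = 1169 N·m.
For a solid shaft τ_max = 16T/(πd³), so d = (16T/(π τ_allow))^(1/3) = (16·1169/(π·4.32×10^7))^(1/3) = 0.05165 m.

51.7 mm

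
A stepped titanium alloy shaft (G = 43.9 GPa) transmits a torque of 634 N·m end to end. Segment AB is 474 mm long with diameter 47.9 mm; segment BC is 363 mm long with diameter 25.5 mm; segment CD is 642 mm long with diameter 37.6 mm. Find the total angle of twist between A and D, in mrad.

J_AB = π(0.0479)⁴/32 = 5.17×10^-7 m⁴; J_BC = π(0.0255)⁴/32 = 4.15×10^-8 m⁴; J_CD = π(0.0376)⁴/32 = 1.96×10^-7 m⁴.
θ = (T/G)·Σ L_i/J_i = (634.0/43.9×10⁹)·(0.474/5.17×10^-7 + 0.363/4.15×10^-8 + 0.642/1.96×10^-7) = 0.1868 rad.

187 mrad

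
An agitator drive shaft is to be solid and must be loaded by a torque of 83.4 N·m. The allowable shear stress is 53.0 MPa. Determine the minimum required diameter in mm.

For a solid shaft τ_max = 16T/(πd³), so d = (16T/(π τ_allow))^(1/3) = (16·83.40/(π·5.30×10^7))^(1/3) = 0.02001 m.

20.0 mm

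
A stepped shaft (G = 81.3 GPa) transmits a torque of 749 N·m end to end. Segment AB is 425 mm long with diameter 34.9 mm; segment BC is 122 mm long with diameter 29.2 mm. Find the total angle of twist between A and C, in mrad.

J_AB = π(0.0349)⁴/32 = 1.46×10^-7 m⁴; J_BC = π(0.0292)⁴/32 = 7.14×10^-8 m⁴.
θ = (T/G)·Σ L_i/J_i = (749.0/81.3×10⁹)·(0.425/1.46×10^-7 + 0.122/7.14×10^-8) = 0.04263 rad.

42.6 mrad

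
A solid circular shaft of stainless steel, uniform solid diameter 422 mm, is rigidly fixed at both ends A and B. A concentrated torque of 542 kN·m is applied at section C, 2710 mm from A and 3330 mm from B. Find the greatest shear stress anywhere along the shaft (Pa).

2.03e7 Pa

With uniform GJ and both ends fixed, compatibility θ_AC = θ_CB gives T_A·a = T_B·b, together with T_A + T_B = T₀.
T_A = T₀·b/(a+b) = 542000·3330/6040 = 298800 N·m; T_B = 243200 N·m.
τ in each portion: τ_AC = 2.03×10^7 Pa, τ_CB = 1.65×10^7 Pa; maximum is in AC.
τ_max = T_AC·r/J = 298800·0.211/3.11×10^-3 = 2.025×10^7 Pa.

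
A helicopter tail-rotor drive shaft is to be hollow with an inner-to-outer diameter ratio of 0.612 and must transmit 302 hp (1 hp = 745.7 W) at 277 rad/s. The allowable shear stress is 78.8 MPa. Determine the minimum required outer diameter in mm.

ω = 277 rad/s, so T = P/ω = 302×745.7 / 277.0 = 813.0 N·m.
For a hollow shaft with d_i/d_o = 0.612: τ_max = 16T/(π d_o³ (1−k⁴)), so d_o = [16T/(π τ_allow (1−k⁴))]^(1/3) = [16·813.0/(π·7.88×10^7·0.8597)]^(1/3) = 0.03939 m.

39.4 mm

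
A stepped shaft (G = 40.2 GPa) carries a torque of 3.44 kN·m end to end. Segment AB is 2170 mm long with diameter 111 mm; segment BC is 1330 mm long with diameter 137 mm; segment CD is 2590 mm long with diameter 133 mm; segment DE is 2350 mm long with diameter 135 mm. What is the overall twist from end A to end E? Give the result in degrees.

1.67°

J_AB = π(0.111)⁴/32 = 1.49×10^-5 m⁴; J_BC = π(0.137)⁴/32 = 3.46×10^-5 m⁴; J_CD = π(0.133)⁴/32 = 3.07×10^-5 m⁴; J_DE = π(0.135)⁴/32 = 3.26×10^-5 m⁴.
θ = (T/G)·Σ L_i/J_i = (3440/40.2×10⁹)·(2.17/1.49×10^-5 + 1.33/3.46×10^-5 + 2.59/3.07×10^-5 + 2.35/3.26×10^-5) = 0.02913 rad.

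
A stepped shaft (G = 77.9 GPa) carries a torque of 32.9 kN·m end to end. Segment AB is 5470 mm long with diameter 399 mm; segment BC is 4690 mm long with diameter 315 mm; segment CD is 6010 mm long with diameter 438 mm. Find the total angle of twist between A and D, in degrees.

J_AB = π(0.399)⁴/32 = 2.49×10^-3 m⁴; J_BC = π(0.315)⁴/32 = 9.67×10^-4 m⁴; J_CD = π(0.438)⁴/32 = 3.61×10^-3 m⁴.
θ = (T/G)·Σ L_i/J_i = (32900/77.9×10⁹)·(5.47/2.49×10^-3 + 4.69/9.67×10^-4 + 6.01/3.61×10^-3) = 3.680×10^-3 rad.

0.211°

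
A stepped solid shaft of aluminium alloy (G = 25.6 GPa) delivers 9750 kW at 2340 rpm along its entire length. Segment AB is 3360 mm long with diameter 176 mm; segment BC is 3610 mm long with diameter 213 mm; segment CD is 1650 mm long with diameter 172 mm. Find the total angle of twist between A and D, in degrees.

ω = 2π·2340/60 = 245.0 rad/s, so T = P/ω = 9750×10³ / 245.0 = 39790 N·m.
J_AB = π(0.176)⁴/32 = 9.42×10^-5 m⁴; J_BC = π(0.213)⁴/32 = 2.02×10^-4 m⁴; J_CD = π(0.172)⁴/32 = 8.59×10^-5 m⁴.
θ = (T/G)·Σ L_i/J_i = (39790/25.6×10⁹)·(3.36/9.42×10^-5 + 3.61/2.02×10^-4 + 1.65/8.59×10^-5) = 0.1131 rad.

6.48°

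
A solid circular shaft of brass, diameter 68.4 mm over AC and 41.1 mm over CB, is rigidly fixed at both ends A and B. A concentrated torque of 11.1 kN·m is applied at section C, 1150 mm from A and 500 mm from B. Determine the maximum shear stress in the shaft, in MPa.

Compatibility: T_A·a/J_AC = T_B·b/J_CB with T_A + T_B = T₀.
J_AC = 2.15×10^-6 m⁴, J_CB = 2.80×10^-7 m⁴, so T_A = T₀·(J_AC/a)/((J_AC/a)+(J_CB/b)) = 8540 N·m, T_B = 2560 N·m.
τ in each portion: τ_AC = 1.36×10^8 Pa, τ_CB = 1.88×10^8 Pa; maximum is in CB.
τ_max = T_CB·r/J = 2560·0.0206/2.80×10^-7 = 1.878×10^8 Pa.

188 MPa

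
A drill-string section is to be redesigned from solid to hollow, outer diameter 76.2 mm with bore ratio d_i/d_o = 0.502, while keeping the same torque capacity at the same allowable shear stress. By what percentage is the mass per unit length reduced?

21.9 %

Equal τ_max and T ⇒ the solid shaft needs d_s³ = d_o³(1−k⁴), so d_s = 76.2·(1−0.502⁴)^(1/3) = 74.55 mm.
Area ratio A_h/A_s = d_o²(1−k²)/d_s² = (1−k²)/(1−k⁴)^(2/3) = 0.7814.
Mass saving = 1 − 0.7814 = 21.9 %.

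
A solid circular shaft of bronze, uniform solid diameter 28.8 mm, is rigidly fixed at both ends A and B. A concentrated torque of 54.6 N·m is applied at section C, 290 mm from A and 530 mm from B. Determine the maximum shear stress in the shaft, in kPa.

7520 kPa

With uniform GJ and both ends fixed, compatibility θ_AC = θ_CB gives T_A·a = T_B·b, together with T_A + T_B = T₀.
T_A = T₀·b/(a+b) = 54.60·530/820.0 = 35.29 N·m; T_B = 19.31 N·m.
τ in each portion: τ_AC = 7.52×10^6 Pa, τ_CB = 4.12×10^6 Pa; maximum is in AC.
τ_max = T_AC·r/J = 35.29·0.0144/6.75×10^-8 = 7.524×10^6 Pa.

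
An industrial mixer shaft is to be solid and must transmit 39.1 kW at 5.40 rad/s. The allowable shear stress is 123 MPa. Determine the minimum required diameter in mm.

66.9 mm

ω = 5.40 rad/s, so T = P/ω = 39.1×10³ / 5.400 = 7241 N·m.
For a solid shaft τ_max = 16T/(πd³), so d = (16T/(π τ_allow))^(1/3) = (16·7241/(π·1.23×10^8))^(1/3) = 0.06693 m.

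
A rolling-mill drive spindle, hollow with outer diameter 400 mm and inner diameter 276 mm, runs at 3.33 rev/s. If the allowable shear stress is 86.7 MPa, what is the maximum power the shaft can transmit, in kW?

J = π(d_o⁴ − d_i⁴)/32 = π(0.400⁴ − 0.276⁴)/32 = 1.944×10^-3 m⁴.
T_max = τ_allow·J/r = 8.67×10^7 × 1.944×10^-3 / 0.200 = 842500 N·m.
ω = 2π·3.33 = 20.92 rad/s, so P_max = T_max·ω = 1.763×10^7 W.

17600 kW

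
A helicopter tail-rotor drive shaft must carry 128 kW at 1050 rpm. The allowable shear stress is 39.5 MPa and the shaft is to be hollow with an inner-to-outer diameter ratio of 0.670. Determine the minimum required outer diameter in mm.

ω = 2π·1050/60 = 110.0 rad/s, so T = P/ω = 128×10³ / 110.0 = 1164 N·m.
For a hollow shaft with d_i/d_o = 0.670: τ_max = 16T/(π d_o³ (1−k⁴)), so d_o = [16T/(π τ_allow (1−k⁴))]^(1/3) = [16·1164/(π·3.95×10^7·0.7985)]^(1/3) = 0.05728 m.

57.3 mm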